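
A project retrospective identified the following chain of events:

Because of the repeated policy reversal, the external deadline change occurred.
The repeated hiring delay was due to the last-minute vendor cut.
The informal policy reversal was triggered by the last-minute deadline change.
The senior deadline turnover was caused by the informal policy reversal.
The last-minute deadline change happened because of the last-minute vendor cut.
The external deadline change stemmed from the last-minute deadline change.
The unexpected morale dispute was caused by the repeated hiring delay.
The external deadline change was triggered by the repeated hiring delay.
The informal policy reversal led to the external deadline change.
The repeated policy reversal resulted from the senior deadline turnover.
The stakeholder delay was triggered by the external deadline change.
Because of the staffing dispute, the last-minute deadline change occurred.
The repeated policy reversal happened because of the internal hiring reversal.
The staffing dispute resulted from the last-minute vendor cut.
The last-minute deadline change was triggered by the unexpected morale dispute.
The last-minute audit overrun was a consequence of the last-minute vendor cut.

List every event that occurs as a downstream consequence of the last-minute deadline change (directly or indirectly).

the external deadline change, the informal policy reversal, the repeated policy reversal, the senior deadline turnover, the stakeholder delay

Direct effects: the informal policy reversal, the external deadline change.
2 steps out: the senior deadline turnover, the stakeholder delay.
3 steps out: the repeated policy reversal.
Not reachable from it: the last-minute vendor cut, the staffing dispute, the repeated hiring delay, the unexpected morale dispute, the last-minute audit overrun, the internal hiring reversal.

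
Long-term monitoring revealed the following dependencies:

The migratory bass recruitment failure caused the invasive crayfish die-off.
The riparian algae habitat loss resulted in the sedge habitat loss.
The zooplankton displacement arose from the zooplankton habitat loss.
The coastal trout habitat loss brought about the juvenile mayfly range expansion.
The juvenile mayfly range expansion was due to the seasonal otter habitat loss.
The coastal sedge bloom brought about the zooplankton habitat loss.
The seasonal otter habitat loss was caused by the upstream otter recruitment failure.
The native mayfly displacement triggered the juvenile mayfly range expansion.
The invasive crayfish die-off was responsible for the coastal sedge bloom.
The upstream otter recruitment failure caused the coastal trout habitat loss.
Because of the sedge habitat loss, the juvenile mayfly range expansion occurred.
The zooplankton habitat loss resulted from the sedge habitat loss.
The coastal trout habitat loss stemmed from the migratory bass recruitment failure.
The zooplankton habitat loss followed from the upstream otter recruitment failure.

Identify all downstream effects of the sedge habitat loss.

the juvenile mayfly range expansion, the zooplankton displacement, the zooplankton habitat loss

Direct effects: the zooplankton habitat loss, the juvenile mayfly range expansion.
2 steps out: the zooplankton displacement.
Not reachable from it: the upstream otter recruitment failure, the seasonal otter habitat loss, the native mayfly displacement, the migratory bass recruitment failure, the invasive crayfish die-off, the riparian algae habitat loss, the coastal sedge bloom, the coastal trout habitat loss.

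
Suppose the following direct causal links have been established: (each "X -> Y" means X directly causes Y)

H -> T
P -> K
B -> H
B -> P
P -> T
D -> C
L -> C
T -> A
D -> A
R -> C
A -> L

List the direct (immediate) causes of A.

Upstream contributors include B, P, H, but only D, T feed directly into A.

D, T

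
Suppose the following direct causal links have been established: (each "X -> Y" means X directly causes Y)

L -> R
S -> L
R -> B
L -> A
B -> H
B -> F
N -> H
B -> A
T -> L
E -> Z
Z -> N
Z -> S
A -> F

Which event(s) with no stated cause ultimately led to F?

Tracing upstream from F: F ← A ← L ← S ← Z ← E.
A separate upstream branch: F ← A ← L ← T.
Each of those chain origins has no stated cause.

E, T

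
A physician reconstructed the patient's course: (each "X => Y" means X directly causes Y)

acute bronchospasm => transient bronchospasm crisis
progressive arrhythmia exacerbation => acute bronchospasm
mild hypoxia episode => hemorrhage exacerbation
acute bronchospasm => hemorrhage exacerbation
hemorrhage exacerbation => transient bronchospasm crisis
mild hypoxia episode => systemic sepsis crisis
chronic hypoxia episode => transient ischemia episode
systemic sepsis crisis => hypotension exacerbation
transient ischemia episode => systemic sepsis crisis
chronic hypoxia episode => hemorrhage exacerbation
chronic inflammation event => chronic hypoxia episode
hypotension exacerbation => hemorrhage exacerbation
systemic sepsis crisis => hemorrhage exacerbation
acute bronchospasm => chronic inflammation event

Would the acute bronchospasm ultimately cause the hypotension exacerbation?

Yes

There is a causal chain: the acute bronchospasm → the chronic inflammation event → the chronic hypoxia episode → the transient ischemia episode → the systemic sepsis crisis → the hypotension exacerbation.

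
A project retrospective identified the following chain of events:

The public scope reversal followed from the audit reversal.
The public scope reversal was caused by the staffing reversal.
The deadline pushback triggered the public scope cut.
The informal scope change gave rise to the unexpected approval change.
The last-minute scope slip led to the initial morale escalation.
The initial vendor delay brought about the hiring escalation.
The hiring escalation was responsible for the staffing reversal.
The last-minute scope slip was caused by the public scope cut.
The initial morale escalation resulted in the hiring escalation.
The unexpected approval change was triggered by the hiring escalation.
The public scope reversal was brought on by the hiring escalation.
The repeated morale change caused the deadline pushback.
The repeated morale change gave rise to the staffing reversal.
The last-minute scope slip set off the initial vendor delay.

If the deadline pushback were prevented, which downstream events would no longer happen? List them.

the hiring escalation, the initial morale escalation, the initial vendor delay, the last-minute scope slip, the public scope cut

Downstream of the deadline pushback: the public scope cut, the last-minute scope slip, the initial morale escalation, the initial vendor delay, the hiring escalation, the staffing reversal, the unexpected approval change, the public scope reversal.
Of those, still caused via another path: the staffing reversal, the unexpected approval change, the public scope reversal.
The remainder have no surviving cause.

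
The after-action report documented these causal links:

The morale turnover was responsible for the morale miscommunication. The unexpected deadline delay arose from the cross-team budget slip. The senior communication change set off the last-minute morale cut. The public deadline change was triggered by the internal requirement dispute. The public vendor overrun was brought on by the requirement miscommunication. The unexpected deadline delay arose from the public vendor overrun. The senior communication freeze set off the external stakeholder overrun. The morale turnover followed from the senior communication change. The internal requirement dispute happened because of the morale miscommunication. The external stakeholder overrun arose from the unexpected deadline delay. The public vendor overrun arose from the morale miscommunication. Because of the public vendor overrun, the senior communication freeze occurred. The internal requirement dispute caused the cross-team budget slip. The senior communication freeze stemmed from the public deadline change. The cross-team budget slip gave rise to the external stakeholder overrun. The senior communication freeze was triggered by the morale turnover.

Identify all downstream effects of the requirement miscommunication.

Direct effects: the public vendor overrun.
2 steps out: the senior communication freeze, the unexpected deadline delay.
3 steps out: the external stakeholder overrun.
Not reachable from it: the senior communication change, the morale turnover, the last-minute morale cut, the morale miscommunication, the internal requirement dispute, the public deadline change, the cross-team budget slip.

the external stakeholder overrun, the public vendor overrun, the senior communication freeze, the unexpected deadline delay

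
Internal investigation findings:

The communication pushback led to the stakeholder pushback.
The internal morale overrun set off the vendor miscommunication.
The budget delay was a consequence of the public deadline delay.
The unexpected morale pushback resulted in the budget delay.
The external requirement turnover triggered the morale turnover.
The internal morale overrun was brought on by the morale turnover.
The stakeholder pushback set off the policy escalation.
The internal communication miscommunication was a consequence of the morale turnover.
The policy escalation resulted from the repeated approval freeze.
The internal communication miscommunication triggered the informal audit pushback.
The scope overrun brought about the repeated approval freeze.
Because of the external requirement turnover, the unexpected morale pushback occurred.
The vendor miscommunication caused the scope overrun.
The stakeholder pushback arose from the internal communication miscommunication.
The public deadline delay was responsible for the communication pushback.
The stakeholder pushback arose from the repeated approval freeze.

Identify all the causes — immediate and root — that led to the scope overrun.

Immediate cause of the scope overrun: the vendor miscommunication.
Further upstream: the external requirement turnover, the morale turnover, the internal morale overrun.

the external requirement turnover, the internal morale overrun, the morale turnover, the vendor miscommunication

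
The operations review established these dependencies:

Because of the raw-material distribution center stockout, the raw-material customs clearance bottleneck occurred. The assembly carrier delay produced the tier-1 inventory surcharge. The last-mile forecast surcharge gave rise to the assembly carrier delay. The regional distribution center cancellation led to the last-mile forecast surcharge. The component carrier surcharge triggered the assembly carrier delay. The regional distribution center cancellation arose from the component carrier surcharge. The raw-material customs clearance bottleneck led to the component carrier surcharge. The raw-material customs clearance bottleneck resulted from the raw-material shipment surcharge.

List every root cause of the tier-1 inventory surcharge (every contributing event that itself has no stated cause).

Tracing upstream from the tier-1 inventory surcharge: the tier-1 inventory surcharge ← the assembly carrier delay ← the component carrier surcharge ← the raw-material customs clearance bottleneck ← the raw-material distribution center stockout.
A separate upstream branch: the tier-1 inventory surcharge ← the assembly carrier delay ← the component carrier surcharge ← the raw-material customs clearance bottleneck ← the raw-material shipment surcharge.
Each of those chain origins has no stated cause.

the raw-material distribution center stockout, the raw-material shipment surcharge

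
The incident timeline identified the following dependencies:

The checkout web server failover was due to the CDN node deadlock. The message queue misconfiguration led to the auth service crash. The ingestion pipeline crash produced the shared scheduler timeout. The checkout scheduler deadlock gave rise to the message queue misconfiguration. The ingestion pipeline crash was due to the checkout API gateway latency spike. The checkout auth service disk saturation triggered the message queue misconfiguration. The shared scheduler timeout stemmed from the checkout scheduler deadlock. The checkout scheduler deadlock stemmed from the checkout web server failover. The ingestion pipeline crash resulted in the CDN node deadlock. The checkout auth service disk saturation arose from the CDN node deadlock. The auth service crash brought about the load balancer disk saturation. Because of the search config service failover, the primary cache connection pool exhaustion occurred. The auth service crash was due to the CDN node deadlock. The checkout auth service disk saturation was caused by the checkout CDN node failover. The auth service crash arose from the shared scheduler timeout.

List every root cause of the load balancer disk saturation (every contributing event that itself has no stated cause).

the checkout API gateway latency spike, the checkout CDN node failover

Tracing upstream from the load balancer disk saturation: the load balancer disk saturation ← the auth service crash ← the CDN node deadlock ← the ingestion pipeline crash ← the checkout API gateway latency spike.
A separate upstream branch: the load balancer disk saturation ← the auth service crash ← the message queue misconfiguration ← the checkout auth service disk saturation ← the checkout CDN node failover.
Each of those chain origins has no stated cause.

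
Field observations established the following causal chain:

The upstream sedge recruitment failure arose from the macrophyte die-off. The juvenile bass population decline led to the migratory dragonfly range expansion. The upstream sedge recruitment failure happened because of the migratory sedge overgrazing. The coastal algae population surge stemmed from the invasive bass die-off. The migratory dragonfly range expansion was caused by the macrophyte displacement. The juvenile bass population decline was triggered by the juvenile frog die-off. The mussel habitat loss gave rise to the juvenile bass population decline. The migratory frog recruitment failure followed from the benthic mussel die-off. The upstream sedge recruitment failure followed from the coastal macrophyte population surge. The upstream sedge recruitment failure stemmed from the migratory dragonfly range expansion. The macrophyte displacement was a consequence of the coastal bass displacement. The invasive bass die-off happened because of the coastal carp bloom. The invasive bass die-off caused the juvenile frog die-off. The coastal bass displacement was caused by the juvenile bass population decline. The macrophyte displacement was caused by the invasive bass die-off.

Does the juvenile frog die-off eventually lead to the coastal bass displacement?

There is a causal chain: the juvenile frog die-off → the juvenile bass population decline → the coastal bass displacement.

Yes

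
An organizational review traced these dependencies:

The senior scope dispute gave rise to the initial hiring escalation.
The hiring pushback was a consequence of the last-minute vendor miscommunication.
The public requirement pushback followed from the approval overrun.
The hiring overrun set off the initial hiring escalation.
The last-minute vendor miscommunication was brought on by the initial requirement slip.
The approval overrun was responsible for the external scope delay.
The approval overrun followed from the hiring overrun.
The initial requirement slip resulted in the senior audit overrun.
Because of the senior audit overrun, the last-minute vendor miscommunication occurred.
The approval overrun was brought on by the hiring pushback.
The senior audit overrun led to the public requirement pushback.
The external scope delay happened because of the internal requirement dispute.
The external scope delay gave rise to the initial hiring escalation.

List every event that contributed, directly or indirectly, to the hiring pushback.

the initial requirement slip, the last-minute vendor miscommunication, the senior audit overrun

Immediate cause of the hiring pushback: the last-minute vendor miscommunication.
Further upstream: the initial requirement slip, the senior audit overrun.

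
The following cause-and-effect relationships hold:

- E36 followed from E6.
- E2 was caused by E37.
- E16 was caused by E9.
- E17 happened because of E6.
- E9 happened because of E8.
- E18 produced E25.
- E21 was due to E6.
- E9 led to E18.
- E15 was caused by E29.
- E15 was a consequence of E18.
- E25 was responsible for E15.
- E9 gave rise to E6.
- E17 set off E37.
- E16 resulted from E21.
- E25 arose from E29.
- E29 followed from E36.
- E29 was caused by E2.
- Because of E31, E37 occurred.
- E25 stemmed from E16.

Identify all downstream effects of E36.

E15, E25, E29

Direct effects: E29.
2 steps out: E25, E15.
Not reachable from it: E8, E9, E18, E6, E17, E37, E21, E2, E16, E31.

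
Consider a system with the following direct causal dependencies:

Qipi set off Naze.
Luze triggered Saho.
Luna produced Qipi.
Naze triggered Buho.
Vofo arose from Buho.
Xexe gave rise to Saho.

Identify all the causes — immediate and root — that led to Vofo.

Buho, Luna, Naze, Qipi

Immediate cause of Vofo: Buho.
Further upstream: Luna, Qipi, Naze.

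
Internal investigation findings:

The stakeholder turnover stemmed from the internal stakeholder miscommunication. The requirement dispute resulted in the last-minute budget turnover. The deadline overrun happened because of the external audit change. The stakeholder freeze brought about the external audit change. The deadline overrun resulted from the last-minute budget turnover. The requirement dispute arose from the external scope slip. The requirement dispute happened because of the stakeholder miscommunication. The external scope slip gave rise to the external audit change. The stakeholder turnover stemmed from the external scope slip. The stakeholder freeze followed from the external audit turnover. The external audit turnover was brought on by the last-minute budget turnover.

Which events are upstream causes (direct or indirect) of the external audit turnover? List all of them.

the external scope slip, the last-minute budget turnover, the requirement dispute, the stakeholder miscommunication

Immediate cause of the external audit turnover: the last-minute budget turnover.
Further upstream: the external scope slip, the stakeholder miscommunication, the requirement dispute.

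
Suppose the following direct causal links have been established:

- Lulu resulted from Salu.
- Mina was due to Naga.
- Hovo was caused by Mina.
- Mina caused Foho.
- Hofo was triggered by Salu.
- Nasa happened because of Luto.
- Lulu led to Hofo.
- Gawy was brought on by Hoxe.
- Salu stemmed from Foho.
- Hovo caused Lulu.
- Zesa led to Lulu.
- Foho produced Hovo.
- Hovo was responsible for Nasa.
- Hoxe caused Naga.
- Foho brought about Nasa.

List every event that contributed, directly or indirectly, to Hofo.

Foho, Hovo, Hoxe, Lulu, Mina, Naga, Salu, Zesa

Immediate causes of Hofo: Salu, Lulu.
Further upstream: Hoxe, Naga, Zesa, Mina, Foho, Hovo.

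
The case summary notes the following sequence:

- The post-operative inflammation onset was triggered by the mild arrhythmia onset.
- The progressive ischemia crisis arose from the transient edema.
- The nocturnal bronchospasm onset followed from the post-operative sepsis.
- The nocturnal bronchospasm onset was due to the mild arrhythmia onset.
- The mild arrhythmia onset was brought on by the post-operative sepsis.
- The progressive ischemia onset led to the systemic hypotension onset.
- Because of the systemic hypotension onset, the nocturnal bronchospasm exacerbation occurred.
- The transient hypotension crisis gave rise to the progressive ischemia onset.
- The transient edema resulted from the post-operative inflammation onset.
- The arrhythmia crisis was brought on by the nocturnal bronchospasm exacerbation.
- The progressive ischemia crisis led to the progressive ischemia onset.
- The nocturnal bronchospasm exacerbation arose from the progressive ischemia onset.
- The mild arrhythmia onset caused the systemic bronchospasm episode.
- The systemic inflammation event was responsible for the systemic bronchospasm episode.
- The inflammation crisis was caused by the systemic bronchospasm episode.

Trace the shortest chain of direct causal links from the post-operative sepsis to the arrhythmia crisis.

the post-operative sepsis → the mild arrhythmia onset → the post-operative inflammation onset → the transient edema → the progressive ischemia crisis → the progressive ischemia onset → the nocturnal bronchospasm exacerbation → the arrhythmia crisis

the post-operative sepsis → the mild arrhythmia onset
the mild arrhythmia onset → the post-operative inflammation onset
the post-operative inflammation onset → the transient edema
the transient edema → the progressive ischemia crisis
the progressive ischemia crisis → the progressive ischemia onset
the progressive ischemia onset → the nocturnal bronchospasm exacerbation
the nocturnal bronchospasm exacerbation → the arrhythmia crisis
Length: 7 steps.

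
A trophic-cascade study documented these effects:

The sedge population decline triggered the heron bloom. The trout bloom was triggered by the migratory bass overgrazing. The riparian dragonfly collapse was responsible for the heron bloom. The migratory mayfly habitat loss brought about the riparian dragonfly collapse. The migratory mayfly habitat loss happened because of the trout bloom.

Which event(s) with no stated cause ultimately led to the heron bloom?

Tracing upstream from the heron bloom: the heron bloom ← the riparian dragonfly collapse ← the migratory mayfly habitat loss ← the trout bloom ← the migratory bass overgrazing.
A separate upstream branch: the heron bloom ← the sedge population decline.
Each of those chain origins has no stated cause.

the migratory bass overgrazing, the sedge population decline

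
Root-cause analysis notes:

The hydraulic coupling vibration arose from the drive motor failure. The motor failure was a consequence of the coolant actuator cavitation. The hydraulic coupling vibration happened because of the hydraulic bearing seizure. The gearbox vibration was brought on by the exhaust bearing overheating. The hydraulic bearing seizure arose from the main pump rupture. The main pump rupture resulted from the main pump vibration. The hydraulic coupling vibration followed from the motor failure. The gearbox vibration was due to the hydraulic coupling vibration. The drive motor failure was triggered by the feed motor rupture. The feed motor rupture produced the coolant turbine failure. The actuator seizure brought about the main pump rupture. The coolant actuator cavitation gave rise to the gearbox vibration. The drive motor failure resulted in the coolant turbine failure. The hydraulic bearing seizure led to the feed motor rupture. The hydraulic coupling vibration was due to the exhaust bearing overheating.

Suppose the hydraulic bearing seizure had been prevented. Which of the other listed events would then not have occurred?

the coolant turbine failure, the drive motor failure, the feed motor rupture

Downstream of the hydraulic bearing seizure: the feed motor rupture, the drive motor failure, the coolant turbine failure, the hydraulic coupling vibration, the gearbox vibration.
Of those, still caused via another path: the hydraulic coupling vibration, the gearbox vibration.
The remainder have no surviving cause.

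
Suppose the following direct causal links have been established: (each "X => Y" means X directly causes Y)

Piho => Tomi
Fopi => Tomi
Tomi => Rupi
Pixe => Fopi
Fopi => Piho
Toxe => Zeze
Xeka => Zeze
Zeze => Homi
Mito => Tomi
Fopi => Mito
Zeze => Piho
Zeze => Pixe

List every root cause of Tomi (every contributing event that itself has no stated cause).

Toxe, Xeka

Tracing upstream from Tomi: Tomi ← Piho ← Zeze ← Xeka.
A separate upstream branch: Tomi ← Piho ← Zeze ← Toxe.
Each of those chain origins has no stated cause.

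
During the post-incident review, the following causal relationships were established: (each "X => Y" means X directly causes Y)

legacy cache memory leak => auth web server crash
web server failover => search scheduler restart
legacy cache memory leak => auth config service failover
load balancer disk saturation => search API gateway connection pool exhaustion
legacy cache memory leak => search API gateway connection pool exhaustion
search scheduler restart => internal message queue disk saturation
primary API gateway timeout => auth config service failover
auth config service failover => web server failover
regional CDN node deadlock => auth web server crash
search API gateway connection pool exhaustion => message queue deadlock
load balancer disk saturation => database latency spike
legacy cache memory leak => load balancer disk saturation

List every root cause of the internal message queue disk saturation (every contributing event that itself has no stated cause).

the legacy cache memory leak, the primary API gateway timeout

Tracing upstream from the internal message queue disk saturation: the internal message queue disk saturation ← the search scheduler restart ← the web server failover ← the auth config service failover ← the primary API gateway timeout.
A separate upstream branch: the internal message queue disk saturation ← the search scheduler restart ← the web server failover ← the auth config service failover ← the legacy cache memory leak.
Each of those chain origins has no stated cause.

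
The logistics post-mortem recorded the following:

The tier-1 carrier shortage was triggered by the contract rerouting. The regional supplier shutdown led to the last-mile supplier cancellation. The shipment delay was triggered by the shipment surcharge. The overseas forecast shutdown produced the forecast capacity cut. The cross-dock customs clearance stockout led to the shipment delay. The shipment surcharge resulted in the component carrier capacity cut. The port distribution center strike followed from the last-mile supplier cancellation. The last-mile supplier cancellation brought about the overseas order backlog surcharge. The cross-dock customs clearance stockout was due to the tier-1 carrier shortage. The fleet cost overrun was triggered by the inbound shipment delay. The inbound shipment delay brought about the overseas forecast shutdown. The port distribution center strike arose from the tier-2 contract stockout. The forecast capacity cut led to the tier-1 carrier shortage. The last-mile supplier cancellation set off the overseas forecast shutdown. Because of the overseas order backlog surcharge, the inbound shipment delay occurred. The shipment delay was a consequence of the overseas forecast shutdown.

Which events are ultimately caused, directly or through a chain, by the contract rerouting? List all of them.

Direct effects: the tier-1 carrier shortage.
2 steps out: the cross-dock customs clearance stockout.
3 steps out: the shipment delay.
Not reachable from it: the shipment surcharge, the component carrier capacity cut, the regional supplier shutdown, the last-mile supplier cancellation, the overseas order backlog surcharge, the inbound shipment delay, the overseas forecast shutdown, the forecast capacity cut, the fleet cost overrun, the tier-2 contract stockout, the port distribution center strike.

the cross-dock customs clearance stockout, the shipment delay, the tier-1 carrier shortage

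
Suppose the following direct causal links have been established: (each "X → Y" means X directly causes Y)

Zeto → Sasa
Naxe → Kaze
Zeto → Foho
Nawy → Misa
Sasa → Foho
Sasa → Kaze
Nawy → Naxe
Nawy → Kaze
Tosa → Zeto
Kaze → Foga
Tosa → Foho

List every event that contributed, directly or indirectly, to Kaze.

Nawy, Naxe, Sasa, Tosa, Zeto

Immediate causes of Kaze: Nawy, Naxe, Sasa.
Further upstream: Tosa, Zeto.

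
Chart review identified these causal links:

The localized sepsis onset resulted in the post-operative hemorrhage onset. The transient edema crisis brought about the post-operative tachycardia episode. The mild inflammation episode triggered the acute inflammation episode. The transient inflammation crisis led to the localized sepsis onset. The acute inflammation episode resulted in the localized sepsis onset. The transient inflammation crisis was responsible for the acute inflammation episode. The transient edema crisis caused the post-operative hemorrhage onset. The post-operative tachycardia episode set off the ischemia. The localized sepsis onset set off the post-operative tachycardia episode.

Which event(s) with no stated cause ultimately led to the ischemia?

Tracing upstream from the ischemia: the ischemia ← the post-operative tachycardia episode ← the localized sepsis onset ← the acute inflammation episode ← the mild inflammation episode.
A separate upstream branch: the ischemia ← the post-operative tachycardia episode ← the localized sepsis onset ← the transient inflammation crisis.
A separate upstream branch: the ischemia ← the post-operative tachycardia episode ← the transient edema crisis.
Each of those chain origins has no stated cause.

the mild inflammation episode, the transient edema crisis, the transient inflammation crisis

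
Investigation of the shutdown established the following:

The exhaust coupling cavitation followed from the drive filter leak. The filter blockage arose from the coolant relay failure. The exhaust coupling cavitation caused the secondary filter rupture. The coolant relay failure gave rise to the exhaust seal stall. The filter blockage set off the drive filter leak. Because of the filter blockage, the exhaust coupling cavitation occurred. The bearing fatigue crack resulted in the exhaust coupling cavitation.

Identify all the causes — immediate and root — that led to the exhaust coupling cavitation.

the bearing fatigue crack, the coolant relay failure, the drive filter leak, the filter blockage

Immediate causes of the exhaust coupling cavitation: the filter blockage, the bearing fatigue crack, the drive filter leak.
Further upstream: the coolant relay failure.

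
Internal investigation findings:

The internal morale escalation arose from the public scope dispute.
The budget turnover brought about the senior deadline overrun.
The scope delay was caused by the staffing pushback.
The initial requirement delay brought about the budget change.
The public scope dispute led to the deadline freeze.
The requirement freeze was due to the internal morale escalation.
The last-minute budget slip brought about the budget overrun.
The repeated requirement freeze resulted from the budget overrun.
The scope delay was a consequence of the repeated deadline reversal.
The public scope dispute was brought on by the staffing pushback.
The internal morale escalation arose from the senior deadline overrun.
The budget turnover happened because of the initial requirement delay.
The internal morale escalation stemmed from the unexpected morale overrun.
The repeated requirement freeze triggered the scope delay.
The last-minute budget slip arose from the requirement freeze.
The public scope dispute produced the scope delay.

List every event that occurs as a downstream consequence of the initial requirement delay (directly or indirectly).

Direct effects: the budget turnover, the budget change.
2 steps out: the senior deadline overrun.
3 steps out: the internal morale escalation.
4 steps out: the requirement freeze.
5 steps out: the last-minute budget slip.
6 steps out: the budget overrun.
7 steps out: the repeated requirement freeze.
8 steps out: the scope delay.
Not reachable from it: the staffing pushback, the public scope dispute, the unexpected morale overrun, the repeated deadline reversal, the deadline freeze.

the budget change, the budget overrun, the budget turnover, the internal morale escalation, the last-minute budget slip, the repeated requirement freeze, the requirement freeze, the scope delay, the senior deadline overrun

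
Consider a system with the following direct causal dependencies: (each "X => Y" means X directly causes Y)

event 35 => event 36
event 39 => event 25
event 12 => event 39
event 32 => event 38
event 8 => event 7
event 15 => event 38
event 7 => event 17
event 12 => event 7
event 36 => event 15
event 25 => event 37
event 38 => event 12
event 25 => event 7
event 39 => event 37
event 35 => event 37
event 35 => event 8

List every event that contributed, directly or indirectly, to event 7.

event 12, event 15, event 25, event 32, event 35, event 36, event 38, event 39, event 8

Immediate causes of event 7: event 12, event 8, event 25.
Further upstream: event 35, event 36, event 15, event 38, event 39, event 32.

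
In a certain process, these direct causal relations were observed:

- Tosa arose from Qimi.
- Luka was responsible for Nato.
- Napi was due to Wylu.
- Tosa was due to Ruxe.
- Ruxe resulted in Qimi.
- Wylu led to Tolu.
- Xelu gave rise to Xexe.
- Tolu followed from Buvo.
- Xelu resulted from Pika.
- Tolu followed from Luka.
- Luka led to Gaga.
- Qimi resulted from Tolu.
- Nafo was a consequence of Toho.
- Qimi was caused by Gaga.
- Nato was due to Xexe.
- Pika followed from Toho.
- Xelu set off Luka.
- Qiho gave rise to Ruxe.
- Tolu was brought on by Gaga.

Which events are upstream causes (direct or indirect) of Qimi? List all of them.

Immediate causes of Qimi: Gaga, Tolu, Ruxe.
Further upstream: Toho, Wylu, Pika, Xelu, Luka, Buvo, Qiho.

Buvo, Gaga, Luka, Pika, Qiho, Ruxe, Toho, Tolu, Wylu, Xelu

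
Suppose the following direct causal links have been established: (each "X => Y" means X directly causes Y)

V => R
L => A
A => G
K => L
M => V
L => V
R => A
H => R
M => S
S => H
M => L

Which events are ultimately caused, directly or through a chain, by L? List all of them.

Direct effects: V, A.
2 steps out: R, G.
Not reachable from it: M, S, H, K.

A, G, R, V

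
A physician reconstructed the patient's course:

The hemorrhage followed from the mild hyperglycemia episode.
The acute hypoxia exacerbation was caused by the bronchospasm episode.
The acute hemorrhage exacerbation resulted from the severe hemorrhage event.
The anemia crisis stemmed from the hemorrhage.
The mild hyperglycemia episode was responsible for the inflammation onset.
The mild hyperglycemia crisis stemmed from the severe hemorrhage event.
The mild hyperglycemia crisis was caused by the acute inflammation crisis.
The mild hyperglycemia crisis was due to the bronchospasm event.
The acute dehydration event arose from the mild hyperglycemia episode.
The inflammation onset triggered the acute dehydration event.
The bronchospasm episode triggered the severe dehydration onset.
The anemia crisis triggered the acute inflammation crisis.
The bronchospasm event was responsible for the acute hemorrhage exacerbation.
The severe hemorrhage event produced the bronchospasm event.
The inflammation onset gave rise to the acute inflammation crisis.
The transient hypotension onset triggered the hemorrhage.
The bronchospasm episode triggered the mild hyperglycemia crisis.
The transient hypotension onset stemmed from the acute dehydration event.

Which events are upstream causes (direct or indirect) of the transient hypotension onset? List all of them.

Immediate cause of the transient hypotension onset: the acute dehydration event.
Further upstream: the mild hyperglycemia episode, the inflammation onset.

the acute dehydration event, the inflammation onset, the mild hyperglycemia episode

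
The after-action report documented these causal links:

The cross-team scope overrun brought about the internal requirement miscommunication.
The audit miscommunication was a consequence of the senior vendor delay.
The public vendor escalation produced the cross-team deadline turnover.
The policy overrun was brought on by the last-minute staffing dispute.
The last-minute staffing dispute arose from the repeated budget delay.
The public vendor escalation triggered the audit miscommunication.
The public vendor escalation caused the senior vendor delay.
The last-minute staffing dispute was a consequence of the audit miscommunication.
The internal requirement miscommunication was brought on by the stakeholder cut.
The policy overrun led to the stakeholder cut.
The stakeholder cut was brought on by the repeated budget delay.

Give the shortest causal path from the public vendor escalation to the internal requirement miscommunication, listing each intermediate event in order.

the public vendor escalation → the audit miscommunication
the audit miscommunication → the last-minute staffing dispute
the last-minute staffing dispute → the policy overrun
the policy overrun → the stakeholder cut
the stakeholder cut → the internal requirement miscommunication
Length: 5 steps.

the public vendor escalation → the audit miscommunication → the last-minute staffing dispute → the policy overrun → the stakeholder cut → the internal requirement miscommunication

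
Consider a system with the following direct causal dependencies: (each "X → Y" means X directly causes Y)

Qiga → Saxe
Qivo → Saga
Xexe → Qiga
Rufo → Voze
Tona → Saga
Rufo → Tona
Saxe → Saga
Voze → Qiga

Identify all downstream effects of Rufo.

Qiga, Saga, Saxe, Tona, Voze

Direct effects: Voze, Tona.
2 steps out: Qiga, Saga.
3 steps out: Saxe.
Not reachable from it: Qivo, Xexe.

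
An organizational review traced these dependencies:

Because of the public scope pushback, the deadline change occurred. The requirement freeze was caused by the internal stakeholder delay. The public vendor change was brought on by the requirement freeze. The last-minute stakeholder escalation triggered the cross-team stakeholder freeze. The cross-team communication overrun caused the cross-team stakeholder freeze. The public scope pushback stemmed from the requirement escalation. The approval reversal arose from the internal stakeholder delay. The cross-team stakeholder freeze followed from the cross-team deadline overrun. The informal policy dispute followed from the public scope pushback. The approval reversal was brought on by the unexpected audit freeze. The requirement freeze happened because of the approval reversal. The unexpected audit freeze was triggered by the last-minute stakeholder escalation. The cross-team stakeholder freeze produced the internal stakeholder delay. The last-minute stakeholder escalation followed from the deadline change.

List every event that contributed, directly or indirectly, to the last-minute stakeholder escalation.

Immediate cause of the last-minute stakeholder escalation: the deadline change.
Further upstream: the requirement escalation, the public scope pushback.

the deadline change, the public scope pushback, the requirement escalation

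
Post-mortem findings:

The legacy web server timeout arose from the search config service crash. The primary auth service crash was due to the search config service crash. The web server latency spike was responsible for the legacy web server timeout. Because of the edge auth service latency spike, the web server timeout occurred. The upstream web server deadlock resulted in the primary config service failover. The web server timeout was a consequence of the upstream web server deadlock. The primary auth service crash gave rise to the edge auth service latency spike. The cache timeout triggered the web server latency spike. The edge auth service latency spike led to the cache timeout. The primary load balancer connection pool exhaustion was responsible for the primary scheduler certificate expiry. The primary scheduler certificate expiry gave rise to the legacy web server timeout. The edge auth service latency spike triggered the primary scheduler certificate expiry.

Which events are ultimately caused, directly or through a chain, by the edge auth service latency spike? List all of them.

the cache timeout, the legacy web server timeout, the primary scheduler certificate expiry, the web server latency spike, the web server timeout

Direct effects: the cache timeout, the web server timeout, the primary scheduler certificate expiry.
2 steps out: the web server latency spike, the legacy web server timeout.
Not reachable from it: the upstream web server deadlock, the primary config service failover, the search config service crash, the primary auth service crash, the primary load balancer connection pool exhaustion.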